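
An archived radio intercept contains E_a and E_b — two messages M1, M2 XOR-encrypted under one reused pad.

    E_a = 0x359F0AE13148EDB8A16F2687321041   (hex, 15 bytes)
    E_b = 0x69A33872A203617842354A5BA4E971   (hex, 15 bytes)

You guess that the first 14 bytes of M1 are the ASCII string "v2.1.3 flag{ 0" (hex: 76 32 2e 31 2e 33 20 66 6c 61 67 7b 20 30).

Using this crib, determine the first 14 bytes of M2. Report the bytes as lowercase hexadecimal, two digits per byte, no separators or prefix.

2a0e1ca2bd78aca68f3b0ba7b6c9

First, E_a ⊕ E_b = (M1 ⊕ K) ⊕ (M2 ⊕ K) = M1 ⊕ M2, so the key drops out. Then M2 = (M1 ⊕ M2) ⊕ M1 over the first 14 bytes.
byte 0: (35 ^ 69) ^ 76 = 5c ^ 76 = 2a
byte 1: (9f ^ a3) ^ 32 = 3c ^ 32 = 0e
byte 2: (0a ^ 38) ^ 2e = 32 ^ 2e = 1c
byte 3: (e1 ^ 72) ^ 31 = 93 ^ 31 = a2
byte 4: (31 ^ a2) ^ 2e = 93 ^ 2e = bd
byte 5: (48 ^ 03) ^ 33 = 4b ^ 33 = 78
byte 6: (ed ^ 61) ^ 20 = 8c ^ 20 = ac
byte 7: (b8 ^ 78) ^ 66 = c0 ^ 66 = a6
byte 8: (a1 ^ 42) ^ 6c = e3 ^ 6c = 8f
byte 9: (6f ^ 35) ^ 61 = 5a ^ 61 = 3b
byte 10: (26 ^ 4a) ^ 67 = 6c ^ 67 = 0b
byte 11: (87 ^ 5b) ^ 7b = dc ^ 7b = a7
byte 12: (32 ^ a4) ^ 20 = 96 ^ 20 = b6
byte 13: (10 ^ e9) ^ 30 = f9 ^ 30 = c9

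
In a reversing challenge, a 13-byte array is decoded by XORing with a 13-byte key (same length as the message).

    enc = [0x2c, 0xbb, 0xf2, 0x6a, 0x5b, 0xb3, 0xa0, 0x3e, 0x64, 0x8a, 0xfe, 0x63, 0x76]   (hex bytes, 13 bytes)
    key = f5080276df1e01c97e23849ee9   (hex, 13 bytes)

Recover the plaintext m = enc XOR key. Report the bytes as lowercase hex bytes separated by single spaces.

XOR is its own inverse, so applying the key byte-wise gives the result directly.
2c ⊕ f5 = d9
bb ⊕ 08 = b3
f2 ⊕ 02 = f0
6a ⊕ 76 = 1c
5b ⊕ df = 84
b3 ⊕ 1e = ad
a0 ⊕ 01 = a1
3e ⊕ c9 = f7
64 ⊕ 7e = 1a
8a ⊕ 23 = a9
fe ⊕ 84 = 7a
63 ⊕ 9e = fd
76 ⊕ e9 = 9f

d9 b3 f0 1c 84 ad a1 f7 1a a9 7a fd 9f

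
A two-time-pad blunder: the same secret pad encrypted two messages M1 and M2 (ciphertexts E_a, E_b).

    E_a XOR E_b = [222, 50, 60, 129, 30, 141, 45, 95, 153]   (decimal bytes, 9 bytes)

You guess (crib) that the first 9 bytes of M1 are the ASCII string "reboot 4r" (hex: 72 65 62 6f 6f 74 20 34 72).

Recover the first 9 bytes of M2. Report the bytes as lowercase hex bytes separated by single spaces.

ac 57 5e ee 71 f9 0d 6b eb

Since E_a ⊕ E_b = M1 ⊕ M2, XORing with the guessed M1 bytes yields the corresponding M2 bytes: M2 = (E_a ⊕ E_b) ⊕ M1.
byte 0: de ⊕ 72 = ac
byte 1: 32 ⊕ 65 = 57
byte 2: 3c ⊕ 62 = 5e
byte 3: 81 ⊕ 6f = ee
byte 4: 1e ⊕ 6f = 71
byte 5: 8d ⊕ 74 = f9
byte 6: 2d ⊕ 20 = 0d
byte 7: 5f ⊕ 34 = 6b
byte 8: 99 ⊕ 72 = eb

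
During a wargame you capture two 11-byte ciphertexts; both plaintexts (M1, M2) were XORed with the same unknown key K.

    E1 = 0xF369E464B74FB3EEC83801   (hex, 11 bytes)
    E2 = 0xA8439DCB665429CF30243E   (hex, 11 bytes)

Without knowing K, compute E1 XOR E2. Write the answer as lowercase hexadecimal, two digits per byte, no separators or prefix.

E1 ⊕ E2 = (M1 ⊕ K) ⊕ (M2 ⊕ K) = M1 ⊕ M2 — the shared key cancels under XOR.
11110011 ^ 10101000 = 01011011
01101001 ^ 01000011 = 00101010
11100100 ^ 10011101 = 01111001
01100100 ^ 11001011 = 10101111
10110111 ^ 01100110 = 11010001
01001111 ^ 01010100 = 00011011
10110011 ^ 00101001 = 10011010
11101110 ^ 11001111 = 00100001
11001000 ^ 00110000 = 11111000
00111000 ^ 00100100 = 00011100
00000001 ^ 00111110 = 00111111

5b2a79afd11b9a21f81c3f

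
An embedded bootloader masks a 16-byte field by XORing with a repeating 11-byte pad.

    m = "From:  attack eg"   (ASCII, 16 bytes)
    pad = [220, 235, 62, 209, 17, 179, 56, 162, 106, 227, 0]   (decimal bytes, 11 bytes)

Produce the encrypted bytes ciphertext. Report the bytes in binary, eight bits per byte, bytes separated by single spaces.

The 11-byte key repeats, so the effective keystream is dc eb 3e d1 11 b3 38 a2 6a e3 00 dc eb 3e d1 11.
byte 0: 46 ⊕ dc = 9a
byte 1: 72 ⊕ eb = 99
byte 2: 6f ⊕ 3e = 51
byte 3: 6d ⊕ d1 = bc
byte 4: 3a ⊕ 11 = 2b
byte 5: 20 ⊕ b3 = 93
byte 6: 20 ⊕ 38 = 18
byte 7: 61 ⊕ a2 = c3
byte 8: 74 ⊕ 6a = 1e
byte 9: 74 ⊕ e3 = 97
byte 10: 61 ⊕ 00 = 61
byte 11: 63 ⊕ dc = bf
byte 12: 6b ⊕ eb = 80
byte 13: 20 ⊕ 3e = 1e
byte 14: 65 ⊕ d1 = b4
byte 15: 67 ⊕ 11 = 76

10011010 10011001 01010001 10111100 00101011 10010011 00011000 11000011 00011110 10010111 01100001 10111111 10000000 00011110 10110100 01110110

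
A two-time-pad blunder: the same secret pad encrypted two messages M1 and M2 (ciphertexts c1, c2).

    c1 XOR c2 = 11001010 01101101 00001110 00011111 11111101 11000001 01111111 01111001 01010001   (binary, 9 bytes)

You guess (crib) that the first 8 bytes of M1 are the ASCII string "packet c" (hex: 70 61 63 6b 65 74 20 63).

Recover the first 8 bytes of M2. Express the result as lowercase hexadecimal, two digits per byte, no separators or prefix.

Since c1 ⊕ c2 = M1 ⊕ M2, XORing with the guessed M1 bytes yields the corresponding M2 bytes: M2 = (c1 ⊕ c2) ⊕ M1.
11001010 XOR 01110000 = 10111010
01101101 XOR 01100001 = 00001100
00001110 XOR 01100011 = 01101101
00011111 XOR 01101011 = 01110100
11111101 XOR 01100101 = 10011000
11000001 XOR 01110100 = 10110101
01111111 XOR 00100000 = 01011111
01111001 XOR 01100011 = 00011010

ba0c6d7498b55f1a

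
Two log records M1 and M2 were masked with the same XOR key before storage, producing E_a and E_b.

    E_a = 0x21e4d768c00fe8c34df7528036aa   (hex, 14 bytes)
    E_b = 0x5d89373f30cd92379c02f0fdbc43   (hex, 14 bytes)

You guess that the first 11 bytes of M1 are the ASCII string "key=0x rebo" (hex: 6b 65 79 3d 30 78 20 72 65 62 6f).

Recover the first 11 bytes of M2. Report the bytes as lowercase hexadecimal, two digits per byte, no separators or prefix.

First, E_a ⊕ E_b = (M1 ⊕ K) ⊕ (M2 ⊕ K) = M1 ⊕ M2, so the key drops out. Then M2 = (M1 ⊕ M2) ⊕ M1 over the first 11 bytes.
byte 0: (21 ⊕ 5d) ⊕ 6b = 7c ⊕ 6b = 17
byte 1: (e4 ⊕ 89) ⊕ 65 = 6d ⊕ 65 = 08
byte 2: (d7 ⊕ 37) ⊕ 79 = e0 ⊕ 79 = 99
byte 3: (68 ⊕ 3f) ⊕ 3d = 57 ⊕ 3d = 6a
byte 4: (c0 ⊕ 30) ⊕ 30 = f0 ⊕ 30 = c0
byte 5: (0f ⊕ cd) ⊕ 78 = c2 ⊕ 78 = ba
byte 6: (e8 ⊕ 92) ⊕ 20 = 7a ⊕ 20 = 5a
byte 7: (c3 ⊕ 37) ⊕ 72 = f4 ⊕ 72 = 86
byte 8: (4d ⊕ 9c) ⊕ 65 = d1 ⊕ 65 = b4
byte 9: (f7 ⊕ 02) ⊕ 62 = f5 ⊕ 62 = 97
byte 10: (52 ⊕ f0) ⊕ 6f = a2 ⊕ 6f = cd

1708996ac0ba5a86b497cd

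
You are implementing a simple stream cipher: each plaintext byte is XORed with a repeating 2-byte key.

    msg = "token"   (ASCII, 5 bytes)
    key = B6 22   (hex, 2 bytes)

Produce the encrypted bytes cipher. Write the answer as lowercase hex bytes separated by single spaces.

The 2-byte key repeats, so the effective keystream is b6 22 b6 22 b6.
byte 0: 74 xor b6 = c2
byte 1: 6f xor 22 = 4d
byte 2: 6b xor b6 = dd
byte 3: 65 xor 22 = 47
byte 4: 6e xor b6 = d8

c2 4d dd 47 d8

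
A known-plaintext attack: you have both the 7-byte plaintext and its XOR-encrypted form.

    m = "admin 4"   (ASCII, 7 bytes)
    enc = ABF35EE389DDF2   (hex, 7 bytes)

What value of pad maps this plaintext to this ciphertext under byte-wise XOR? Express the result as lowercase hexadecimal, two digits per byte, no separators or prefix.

Since enc = m ⊕ pad, XORing both sides with m gives pad = m ⊕ enc.
byte 0: 61 ^ ab = ca
byte 1: 64 ^ f3 = 97
byte 2: 6d ^ 5e = 33
byte 3: 69 ^ e3 = 8a
byte 4: 6e ^ 89 = e7
byte 5: 20 ^ dd = fd
byte 6: 34 ^ f2 = c6

ca97338ae7fdc6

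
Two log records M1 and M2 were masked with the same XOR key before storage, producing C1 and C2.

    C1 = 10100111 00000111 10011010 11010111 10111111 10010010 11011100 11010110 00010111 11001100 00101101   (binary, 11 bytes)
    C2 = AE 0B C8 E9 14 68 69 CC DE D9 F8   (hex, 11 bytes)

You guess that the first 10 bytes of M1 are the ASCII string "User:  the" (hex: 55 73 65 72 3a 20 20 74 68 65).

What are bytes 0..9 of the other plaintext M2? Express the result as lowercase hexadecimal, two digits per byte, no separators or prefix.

First, C1 ⊕ C2 = (M1 ⊕ K) ⊕ (M2 ⊕ K) = M1 ⊕ M2, so the key drops out. Then M2 = (M1 ⊕ M2) ⊕ M1 over the first 10 bytes.
byte 0: (a7 ⊕ ae) ⊕ 55 = 09 ⊕ 55 = 5c
byte 1: (07 ⊕ 0b) ⊕ 73 = 0c ⊕ 73 = 7f
byte 2: (9a ⊕ c8) ⊕ 65 = 52 ⊕ 65 = 37
byte 3: (d7 ⊕ e9) ⊕ 72 = 3e ⊕ 72 = 4c
byte 4: (bf ⊕ 14) ⊕ 3a = ab ⊕ 3a = 91
byte 5: (92 ⊕ 68) ⊕ 20 = fa ⊕ 20 = da
byte 6: (dc ⊕ 69) ⊕ 20 = b5 ⊕ 20 = 95
byte 7: (d6 ⊕ cc) ⊕ 74 = 1a ⊕ 74 = 6e
byte 8: (17 ⊕ de) ⊕ 68 = c9 ⊕ 68 = a1
byte 9: (cc ⊕ d9) ⊕ 65 = 15 ⊕ 65 = 70

5c7f374c91da956ea170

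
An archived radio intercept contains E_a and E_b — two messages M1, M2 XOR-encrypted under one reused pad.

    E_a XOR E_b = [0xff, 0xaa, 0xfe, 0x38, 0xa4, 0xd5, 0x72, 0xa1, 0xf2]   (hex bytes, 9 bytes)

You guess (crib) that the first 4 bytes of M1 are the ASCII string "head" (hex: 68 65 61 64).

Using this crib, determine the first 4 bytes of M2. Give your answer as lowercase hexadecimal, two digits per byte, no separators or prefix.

97cf9f5c

Since E_a ⊕ E_b = M1 ⊕ M2, XORing with the guessed M1 bytes yields the corresponding M2 bytes: M2 = (E_a ⊕ E_b) ⊕ M1.
byte 0: 11111111 ⊕ 01101000 = 10010111
byte 1: 10101010 ⊕ 01100101 = 11001111
byte 2: 11111110 ⊕ 01100001 = 10011111
byte 3: 00111000 ⊕ 01100100 = 01011100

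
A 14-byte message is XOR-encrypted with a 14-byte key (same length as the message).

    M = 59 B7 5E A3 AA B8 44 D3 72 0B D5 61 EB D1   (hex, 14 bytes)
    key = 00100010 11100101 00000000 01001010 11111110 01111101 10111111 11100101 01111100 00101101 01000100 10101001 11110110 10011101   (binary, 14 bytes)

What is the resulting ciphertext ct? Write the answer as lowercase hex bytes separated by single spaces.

XOR is its own inverse, so applying the key byte-wise gives the result directly.
59 ⊕ 22 = 7b
b7 ⊕ e5 = 52
5e ⊕ 00 = 5e
a3 ⊕ 4a = e9
aa ⊕ fe = 54
b8 ⊕ 7d = c5
44 ⊕ bf = fb
d3 ⊕ e5 = 36
72 ⊕ 7c = 0e
0b ⊕ 2d = 26
d5 ⊕ 44 = 91
61 ⊕ a9 = c8
eb ⊕ f6 = 1d
d1 ⊕ 9d = 4c

7b 52 5e e9 54 c5 fb 36 0e 26 91 c8 1d 4c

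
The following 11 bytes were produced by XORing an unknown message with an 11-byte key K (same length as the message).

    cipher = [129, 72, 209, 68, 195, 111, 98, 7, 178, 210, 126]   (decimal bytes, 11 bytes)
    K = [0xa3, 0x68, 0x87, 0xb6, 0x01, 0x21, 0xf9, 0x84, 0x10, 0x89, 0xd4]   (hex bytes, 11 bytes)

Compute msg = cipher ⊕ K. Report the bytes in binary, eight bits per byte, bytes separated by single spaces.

00100010 00100000 01010110 11110010 11000010 01001110 10011011 10000011 10100010 01011011 10101010

XOR is its own inverse, so applying the key byte-wise gives the result directly.
81 XOR a3 = 22
48 XOR 68 = 20
d1 XOR 87 = 56
44 XOR b6 = f2
c3 XOR 01 = c2
6f XOR 21 = 4e
62 XOR f9 = 9b
07 XOR 84 = 83
b2 XOR 10 = a2
d2 XOR 89 = 5b
7e XOR d4 = aa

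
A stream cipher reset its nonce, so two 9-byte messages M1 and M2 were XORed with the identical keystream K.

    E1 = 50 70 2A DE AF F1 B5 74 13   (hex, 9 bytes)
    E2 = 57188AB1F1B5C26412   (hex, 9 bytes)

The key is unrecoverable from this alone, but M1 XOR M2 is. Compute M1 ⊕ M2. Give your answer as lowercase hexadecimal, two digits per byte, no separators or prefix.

0768a06f5e44771001

E1 ⊕ E2 = (M1 ⊕ K) ⊕ (M2 ⊕ K) = M1 ⊕ M2 — the shared key cancels under XOR.
50 xor 57 = 07
70 xor 18 = 68
2a xor 8a = a0
de xor b1 = 6f
af xor f1 = 5e
f1 xor b5 = 44
b5 xor c2 = 77
74 xor 64 = 10
13 xor 12 = 01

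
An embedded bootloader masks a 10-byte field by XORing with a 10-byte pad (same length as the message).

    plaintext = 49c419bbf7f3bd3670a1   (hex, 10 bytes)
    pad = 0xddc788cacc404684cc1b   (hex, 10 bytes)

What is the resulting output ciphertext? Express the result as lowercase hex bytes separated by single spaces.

byte 0: 01001001 xor 11011101 = 10010100
byte 1: 11000100 xor 11000111 = 00000011
byte 2: 00011001 xor 10001000 = 10010001
byte 3: 10111011 xor 11001010 = 01110001
byte 4: 11110111 xor 11001100 = 00111011
byte 5: 11110011 xor 01000000 = 10110011
byte 6: 10111101 xor 01000110 = 11111011
byte 7: 00110110 xor 10000100 = 10110010
byte 8: 01110000 xor 11001100 = 10111100
byte 9: 10100001 xor 00011011 = 10111010

94 03 91 71 3b b3 fb b2 bc ba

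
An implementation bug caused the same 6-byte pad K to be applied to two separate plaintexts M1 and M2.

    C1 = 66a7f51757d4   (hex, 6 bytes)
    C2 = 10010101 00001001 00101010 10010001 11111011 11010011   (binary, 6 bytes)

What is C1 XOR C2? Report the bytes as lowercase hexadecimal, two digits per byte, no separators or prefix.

C1 ⊕ C2 = (M1 ⊕ K) ⊕ (M2 ⊕ K) = M1 ⊕ M2 — the shared key cancels under XOR.
102 xor 149 = 243
167 xor   9 = 174
245 xor  42 = 223
 23 xor 145 = 134
 87 xor 251 = 172
212 xor 211 =   7

f3aedf86ac07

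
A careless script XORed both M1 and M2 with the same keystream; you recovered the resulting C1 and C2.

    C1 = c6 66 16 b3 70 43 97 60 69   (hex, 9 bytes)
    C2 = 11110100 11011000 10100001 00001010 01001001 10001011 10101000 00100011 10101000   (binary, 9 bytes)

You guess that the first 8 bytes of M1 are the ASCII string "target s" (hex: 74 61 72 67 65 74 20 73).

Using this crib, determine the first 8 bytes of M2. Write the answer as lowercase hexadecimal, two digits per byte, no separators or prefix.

46dfc5de5cbc1f30

First, C1 ⊕ C2 = (M1 ⊕ K) ⊕ (M2 ⊕ K) = M1 ⊕ M2, so the key drops out. Then M2 = (M1 ⊕ M2) ⊕ M1 over the first 8 bytes.
byte 0: (c6 XOR f4) XOR 74 = 32 XOR 74 = 46
byte 1: (66 XOR d8) XOR 61 = be XOR 61 = df
byte 2: (16 XOR a1) XOR 72 = b7 XOR 72 = c5
byte 3: (b3 XOR 0a) XOR 67 = b9 XOR 67 = de
byte 4: (70 XOR 49) XOR 65 = 39 XOR 65 = 5c
byte 5: (43 XOR 8b) XOR 74 = c8 XOR 74 = bc
byte 6: (97 XOR a8) XOR 20 = 3f XOR 20 = 1f
byte 7: (60 XOR 23) XOR 73 = 43 XOR 73 = 30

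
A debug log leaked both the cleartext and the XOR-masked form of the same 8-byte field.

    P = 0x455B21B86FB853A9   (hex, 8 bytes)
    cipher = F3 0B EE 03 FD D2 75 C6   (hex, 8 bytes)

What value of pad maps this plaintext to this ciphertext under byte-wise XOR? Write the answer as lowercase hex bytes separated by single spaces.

b6 50 cf bb 92 6a 26 6f

Since cipher = P ⊕ pad, XORing both sides with P gives pad = P ⊕ cipher.
 69 ⊕ 243 = 182
 91 ⊕  11 =  80
 33 ⊕ 238 = 207
184 ⊕   3 = 187
111 ⊕ 253 = 146
184 ⊕ 210 = 106
 83 ⊕ 117 =  38
169 ⊕ 198 = 111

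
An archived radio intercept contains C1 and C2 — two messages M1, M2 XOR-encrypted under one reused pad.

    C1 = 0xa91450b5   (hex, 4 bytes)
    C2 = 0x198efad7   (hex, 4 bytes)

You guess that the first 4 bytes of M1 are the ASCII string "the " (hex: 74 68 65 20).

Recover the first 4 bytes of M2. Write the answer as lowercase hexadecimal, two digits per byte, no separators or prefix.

First, C1 ⊕ C2 = (M1 ⊕ K) ⊕ (M2 ⊕ K) = M1 ⊕ M2, so the key drops out. Then M2 = (M1 ⊕ M2) ⊕ M1 over the first 4 bytes.
byte 0: (a9 XOR 19) XOR 74 = b0 XOR 74 = c4
byte 1: (14 XOR 8e) XOR 68 = 9a XOR 68 = f2
byte 2: (50 XOR fa) XOR 65 = aa XOR 65 = cf
byte 3: (b5 XOR d7) XOR 20 = 62 XOR 20 = 42

c4f2cf42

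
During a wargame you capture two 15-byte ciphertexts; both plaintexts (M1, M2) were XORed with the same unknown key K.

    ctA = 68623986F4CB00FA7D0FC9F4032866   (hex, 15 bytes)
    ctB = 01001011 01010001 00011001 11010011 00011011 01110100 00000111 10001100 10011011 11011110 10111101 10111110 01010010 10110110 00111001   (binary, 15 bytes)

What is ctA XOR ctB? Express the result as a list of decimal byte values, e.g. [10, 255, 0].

[35, 51, 32, 85, 239, 191, 7, 118, 230, 209, 116, 74, 81, 158, 95]

ctA ⊕ ctB = (M1 ⊕ K) ⊕ (M2 ⊕ K) = M1 ⊕ M2 — the shared key cancels under XOR.
byte 0: 104 XOR  75 =  35
byte 1:  98 XOR  81 =  51
byte 2:  57 XOR  25 =  32
byte 3: 134 XOR 211 =  85
byte 4: 244 XOR  27 = 239
byte 5: 203 XOR 116 = 191
byte 6:   0 XOR   7 =   7
byte 7: 250 XOR 140 = 118
byte 8: 125 XOR 155 = 230
byte 9:  15 XOR 222 = 209
byte 10: 201 XOR 189 = 116
byte 11: 244 XOR 190 =  74
byte 12:   3 XOR  82 =  81
byte 13:  40 XOR 182 = 158
byte 14: 102 XOR  57 =  95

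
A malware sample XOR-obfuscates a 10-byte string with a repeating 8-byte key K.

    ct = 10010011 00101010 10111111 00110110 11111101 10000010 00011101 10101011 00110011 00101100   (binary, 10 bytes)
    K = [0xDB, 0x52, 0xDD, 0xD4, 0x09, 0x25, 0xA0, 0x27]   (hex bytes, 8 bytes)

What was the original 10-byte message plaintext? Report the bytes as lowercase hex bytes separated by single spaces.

48 78 62 e2 f4 a7 bd 8c e8 7e

The 8-byte key repeats, so the effective keystream is db 52 dd d4 09 25 a0 27 db 52.
byte 0: 93 XOR db = 48
byte 1: 2a XOR 52 = 78
byte 2: bf XOR dd = 62
byte 3: 36 XOR d4 = e2
byte 4: fd XOR 09 = f4
byte 5: 82 XOR 25 = a7
byte 6: 1d XOR a0 = bd
byte 7: ab XOR 27 = 8c
byte 8: 33 XOR db = e8
byte 9: 2c XOR 52 = 7e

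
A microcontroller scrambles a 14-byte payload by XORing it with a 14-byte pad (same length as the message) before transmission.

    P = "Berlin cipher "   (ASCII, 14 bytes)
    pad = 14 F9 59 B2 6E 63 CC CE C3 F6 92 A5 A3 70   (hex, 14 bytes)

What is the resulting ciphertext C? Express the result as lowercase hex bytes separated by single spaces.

XOR is its own inverse, so applying the key byte-wise gives the result directly.
byte 0:  66 XOR  20 =  86
byte 1: 101 XOR 249 = 156
byte 2: 114 XOR  89 =  43
byte 3: 108 XOR 178 = 222
byte 4: 105 XOR 110 =   7
byte 5: 110 XOR  99 =  13
byte 6:  32 XOR 204 = 236
byte 7:  99 XOR 206 = 173
byte 8: 105 XOR 195 = 170
byte 9: 112 XOR 246 = 134
byte 10: 104 XOR 146 = 250
byte 11: 101 XOR 165 = 192
byte 12: 114 XOR 163 = 209
byte 13:  32 XOR 112 =  80

56 9c 2b de 07 0d ec ad aa 86 fa c0 d1 50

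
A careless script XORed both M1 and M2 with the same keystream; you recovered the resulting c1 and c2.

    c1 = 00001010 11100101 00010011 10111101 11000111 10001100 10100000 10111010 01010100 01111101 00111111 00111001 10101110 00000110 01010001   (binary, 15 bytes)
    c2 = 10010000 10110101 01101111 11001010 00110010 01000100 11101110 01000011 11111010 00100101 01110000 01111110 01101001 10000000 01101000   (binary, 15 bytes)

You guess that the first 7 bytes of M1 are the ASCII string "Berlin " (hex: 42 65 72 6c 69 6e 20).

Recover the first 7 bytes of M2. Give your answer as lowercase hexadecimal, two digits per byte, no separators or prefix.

d8350e1b9ca66e

First, c1 ⊕ c2 = (M1 ⊕ K) ⊕ (M2 ⊕ K) = M1 ⊕ M2, so the key drops out. Then M2 = (M1 ⊕ M2) ⊕ M1 over the first 7 bytes.
byte 0: (0a xor 90) xor 42 = 9a xor 42 = d8
byte 1: (e5 xor b5) xor 65 = 50 xor 65 = 35
byte 2: (13 xor 6f) xor 72 = 7c xor 72 = 0e
byte 3: (bd xor ca) xor 6c = 77 xor 6c = 1b
byte 4: (c7 xor 32) xor 69 = f5 xor 69 = 9c
byte 5: (8c xor 44) xor 6e = c8 xor 6e = a6
byte 6: (a0 xor ee) xor 20 = 4e xor 20 = 6e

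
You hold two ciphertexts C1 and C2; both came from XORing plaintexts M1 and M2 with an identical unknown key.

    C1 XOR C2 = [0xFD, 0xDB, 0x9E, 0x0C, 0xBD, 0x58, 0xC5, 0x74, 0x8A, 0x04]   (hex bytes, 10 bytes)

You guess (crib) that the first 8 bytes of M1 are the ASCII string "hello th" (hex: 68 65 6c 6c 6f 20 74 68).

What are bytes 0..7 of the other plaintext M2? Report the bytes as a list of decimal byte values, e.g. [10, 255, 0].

Since C1 ⊕ C2 = M1 ⊕ M2, XORing with the guessed M1 bytes yields the corresponding M2 bytes: M2 = (C1 ⊕ C2) ⊕ M1.
fd XOR 68 = 95
db XOR 65 = be
9e XOR 6c = f2
0c XOR 6c = 60
bd XOR 6f = d2
58 XOR 20 = 78
c5 XOR 74 = b1
74 XOR 68 = 1c

[149, 190, 242, 96, 210, 120, 177, 28]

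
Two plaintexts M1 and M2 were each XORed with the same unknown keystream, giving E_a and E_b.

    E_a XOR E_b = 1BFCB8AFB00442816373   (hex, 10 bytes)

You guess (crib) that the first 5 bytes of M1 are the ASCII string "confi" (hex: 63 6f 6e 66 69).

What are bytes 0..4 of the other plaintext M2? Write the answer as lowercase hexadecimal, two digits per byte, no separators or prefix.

7893d6c9d9

Since E_a ⊕ E_b = M1 ⊕ M2, XORing with the guessed M1 bytes yields the corresponding M2 bytes: M2 = (E_a ⊕ E_b) ⊕ M1.
1b ⊕ 63 = 78
fc ⊕ 6f = 93
b8 ⊕ 6e = d6
af ⊕ 66 = c9
b0 ⊕ 69 = d9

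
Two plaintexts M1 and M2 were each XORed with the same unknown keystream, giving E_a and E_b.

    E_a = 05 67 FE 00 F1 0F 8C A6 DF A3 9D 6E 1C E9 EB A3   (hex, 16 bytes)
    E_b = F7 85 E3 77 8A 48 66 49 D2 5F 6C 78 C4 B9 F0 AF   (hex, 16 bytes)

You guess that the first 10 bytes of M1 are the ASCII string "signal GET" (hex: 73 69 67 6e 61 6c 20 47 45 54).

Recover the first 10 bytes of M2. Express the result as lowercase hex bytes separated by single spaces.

First, E_a ⊕ E_b = (M1 ⊕ K) ⊕ (M2 ⊕ K) = M1 ⊕ M2, so the key drops out. Then M2 = (M1 ⊕ M2) ⊕ M1 over the first 10 bytes.
byte 0: (05 xor f7) xor 73 = f2 xor 73 = 81
byte 1: (67 xor 85) xor 69 = e2 xor 69 = 8b
byte 2: (fe xor e3) xor 67 = 1d xor 67 = 7a
byte 3: (00 xor 77) xor 6e = 77 xor 6e = 19
byte 4: (f1 xor 8a) xor 61 = 7b xor 61 = 1a
byte 5: (0f xor 48) xor 6c = 47 xor 6c = 2b
byte 6: (8c xor 66) xor 20 = ea xor 20 = ca
byte 7: (a6 xor 49) xor 47 = ef xor 47 = a8
byte 8: (df xor d2) xor 45 = 0d xor 45 = 48
byte 9: (a3 xor 5f) xor 54 = fc xor 54 = a8

81 8b 7a 19 1a 2b ca a8 48 a8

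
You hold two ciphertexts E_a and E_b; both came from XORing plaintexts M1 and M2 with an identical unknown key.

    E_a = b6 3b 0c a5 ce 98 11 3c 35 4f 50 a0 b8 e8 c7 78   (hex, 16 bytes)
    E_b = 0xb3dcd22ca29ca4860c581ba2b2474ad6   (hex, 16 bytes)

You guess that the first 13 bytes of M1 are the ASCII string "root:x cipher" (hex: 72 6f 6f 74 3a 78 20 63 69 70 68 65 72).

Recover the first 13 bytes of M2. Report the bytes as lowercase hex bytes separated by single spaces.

77 88 b1 fd 56 7c 95 d9 50 67 23 67 78

First, E_a ⊕ E_b = (M1 ⊕ K) ⊕ (M2 ⊕ K) = M1 ⊕ M2, so the key drops out. Then M2 = (M1 ⊕ M2) ⊕ M1 over the first 13 bytes.
byte 0: (b6 ^ b3) ^ 72 = 05 ^ 72 = 77
byte 1: (3b ^ dc) ^ 6f = e7 ^ 6f = 88
byte 2: (0c ^ d2) ^ 6f = de ^ 6f = b1
byte 3: (a5 ^ 2c) ^ 74 = 89 ^ 74 = fd
byte 4: (ce ^ a2) ^ 3a = 6c ^ 3a = 56
byte 5: (98 ^ 9c) ^ 78 = 04 ^ 78 = 7c
byte 6: (11 ^ a4) ^ 20 = b5 ^ 20 = 95
byte 7: (3c ^ 86) ^ 63 = ba ^ 63 = d9
byte 8: (35 ^ 0c) ^ 69 = 39 ^ 69 = 50
byte 9: (4f ^ 58) ^ 70 = 17 ^ 70 = 67
byte 10: (50 ^ 1b) ^ 68 = 4b ^ 68 = 23
byte 11: (a0 ^ a2) ^ 65 = 02 ^ 65 = 67
byte 12: (b8 ^ b2) ^ 72 = 0a ^ 72 = 78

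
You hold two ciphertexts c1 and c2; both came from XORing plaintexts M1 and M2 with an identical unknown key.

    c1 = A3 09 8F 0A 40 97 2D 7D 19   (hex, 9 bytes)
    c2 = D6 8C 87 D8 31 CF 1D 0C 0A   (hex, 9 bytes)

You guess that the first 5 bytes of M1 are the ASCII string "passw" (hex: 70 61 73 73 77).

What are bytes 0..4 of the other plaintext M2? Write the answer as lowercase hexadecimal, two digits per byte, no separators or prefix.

05e47ba106

First, c1 ⊕ c2 = (M1 ⊕ K) ⊕ (M2 ⊕ K) = M1 ⊕ M2, so the key drops out. Then M2 = (M1 ⊕ M2) ⊕ M1 over the first 5 bytes.
byte 0: (a3 ^ d6) ^ 70 = 75 ^ 70 = 05
byte 1: (09 ^ 8c) ^ 61 = 85 ^ 61 = e4
byte 2: (8f ^ 87) ^ 73 = 08 ^ 73 = 7b
byte 3: (0a ^ d8) ^ 73 = d2 ^ 73 = a1
byte 4: (40 ^ 31) ^ 77 = 71 ^ 77 = 06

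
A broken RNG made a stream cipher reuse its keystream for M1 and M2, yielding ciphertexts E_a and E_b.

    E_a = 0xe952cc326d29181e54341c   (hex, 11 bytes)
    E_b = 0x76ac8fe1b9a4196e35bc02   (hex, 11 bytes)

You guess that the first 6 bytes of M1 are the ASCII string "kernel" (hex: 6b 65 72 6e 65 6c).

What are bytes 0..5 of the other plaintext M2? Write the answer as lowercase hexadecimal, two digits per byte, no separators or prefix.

f49b31bdb1e1

First, E_a ⊕ E_b = (M1 ⊕ K) ⊕ (M2 ⊕ K) = M1 ⊕ M2, so the key drops out. Then M2 = (M1 ⊕ M2) ⊕ M1 over the first 6 bytes.
byte 0: (e9 XOR 76) XOR 6b = 9f XOR 6b = f4
byte 1: (52 XOR ac) XOR 65 = fe XOR 65 = 9b
byte 2: (cc XOR 8f) XOR 72 = 43 XOR 72 = 31
byte 3: (32 XOR e1) XOR 6e = d3 XOR 6e = bd
byte 4: (6d XOR b9) XOR 65 = d4 XOR 65 = b1
byte 5: (29 XOR a4) XOR 6c = 8d XOR 6c = e1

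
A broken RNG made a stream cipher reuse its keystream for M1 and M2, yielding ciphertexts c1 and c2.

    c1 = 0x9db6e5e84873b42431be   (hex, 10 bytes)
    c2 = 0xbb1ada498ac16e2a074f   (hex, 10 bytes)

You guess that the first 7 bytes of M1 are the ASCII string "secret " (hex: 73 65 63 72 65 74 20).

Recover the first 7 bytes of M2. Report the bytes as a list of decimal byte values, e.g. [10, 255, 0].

First, c1 ⊕ c2 = (M1 ⊕ K) ⊕ (M2 ⊕ K) = M1 ⊕ M2, so the key drops out. Then M2 = (M1 ⊕ M2) ⊕ M1 over the first 7 bytes.
byte 0: (9d ^ bb) ^ 73 = 26 ^ 73 = 55
byte 1: (b6 ^ 1a) ^ 65 = ac ^ 65 = c9
byte 2: (e5 ^ da) ^ 63 = 3f ^ 63 = 5c
byte 3: (e8 ^ 49) ^ 72 = a1 ^ 72 = d3
byte 4: (48 ^ 8a) ^ 65 = c2 ^ 65 = a7
byte 5: (73 ^ c1) ^ 74 = b2 ^ 74 = c6
byte 6: (b4 ^ 6e) ^ 20 = da ^ 20 = fa

[85, 201, 92, 211, 167, 198, 250]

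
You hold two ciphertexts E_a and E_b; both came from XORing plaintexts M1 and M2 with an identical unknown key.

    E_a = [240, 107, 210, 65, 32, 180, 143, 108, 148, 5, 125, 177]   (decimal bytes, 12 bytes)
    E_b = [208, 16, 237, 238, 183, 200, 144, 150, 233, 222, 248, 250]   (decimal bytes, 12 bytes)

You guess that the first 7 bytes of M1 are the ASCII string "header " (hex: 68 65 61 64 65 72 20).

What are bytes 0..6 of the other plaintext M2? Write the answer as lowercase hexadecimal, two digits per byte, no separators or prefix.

First, E_a ⊕ E_b = (M1 ⊕ K) ⊕ (M2 ⊕ K) = M1 ⊕ M2, so the key drops out. Then M2 = (M1 ⊕ M2) ⊕ M1 over the first 7 bytes.
byte 0: (f0 XOR d0) XOR 68 = 20 XOR 68 = 48
byte 1: (6b XOR 10) XOR 65 = 7b XOR 65 = 1e
byte 2: (d2 XOR ed) XOR 61 = 3f XOR 61 = 5e
byte 3: (41 XOR ee) XOR 64 = af XOR 64 = cb
byte 4: (20 XOR b7) XOR 65 = 97 XOR 65 = f2
byte 5: (b4 XOR c8) XOR 72 = 7c XOR 72 = 0e
byte 6: (8f XOR 90) XOR 20 = 1f XOR 20 = 3f

481e5ecbf20e3f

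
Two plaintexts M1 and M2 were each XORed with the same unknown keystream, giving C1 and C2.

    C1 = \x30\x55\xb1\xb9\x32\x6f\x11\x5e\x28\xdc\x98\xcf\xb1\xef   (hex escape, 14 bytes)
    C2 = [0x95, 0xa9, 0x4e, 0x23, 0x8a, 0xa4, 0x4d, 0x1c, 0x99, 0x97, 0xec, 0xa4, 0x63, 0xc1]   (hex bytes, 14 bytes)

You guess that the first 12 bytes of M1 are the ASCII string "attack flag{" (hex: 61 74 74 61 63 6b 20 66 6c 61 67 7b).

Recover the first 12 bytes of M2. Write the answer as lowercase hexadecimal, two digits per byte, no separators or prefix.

c4888bfbdba07c24dd2a1310

First, C1 ⊕ C2 = (M1 ⊕ K) ⊕ (M2 ⊕ K) = M1 ⊕ M2, so the key drops out. Then M2 = (M1 ⊕ M2) ⊕ M1 over the first 12 bytes.
byte 0: (30 ^ 95) ^ 61 = a5 ^ 61 = c4
byte 1: (55 ^ a9) ^ 74 = fc ^ 74 = 88
byte 2: (b1 ^ 4e) ^ 74 = ff ^ 74 = 8b
byte 3: (b9 ^ 23) ^ 61 = 9a ^ 61 = fb
byte 4: (32 ^ 8a) ^ 63 = b8 ^ 63 = db
byte 5: (6f ^ a4) ^ 6b = cb ^ 6b = a0
byte 6: (11 ^ 4d) ^ 20 = 5c ^ 20 = 7c
byte 7: (5e ^ 1c) ^ 66 = 42 ^ 66 = 24
byte 8: (28 ^ 99) ^ 6c = b1 ^ 6c = dd
byte 9: (dc ^ 97) ^ 61 = 4b ^ 61 = 2a
byte 10: (98 ^ ec) ^ 67 = 74 ^ 67 = 13
byte 11: (cf ^ a4) ^ 7b = 6b ^ 7b = 10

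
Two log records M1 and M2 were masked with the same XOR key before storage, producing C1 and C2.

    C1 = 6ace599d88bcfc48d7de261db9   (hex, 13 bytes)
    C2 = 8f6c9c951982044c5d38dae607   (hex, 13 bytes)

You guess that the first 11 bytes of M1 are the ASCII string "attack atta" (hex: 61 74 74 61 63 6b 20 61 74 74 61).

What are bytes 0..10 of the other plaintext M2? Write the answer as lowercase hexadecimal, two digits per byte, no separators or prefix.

84d6b169f255d865fe929d

First, C1 ⊕ C2 = (M1 ⊕ K) ⊕ (M2 ⊕ K) = M1 ⊕ M2, so the key drops out. Then M2 = (M1 ⊕ M2) ⊕ M1 over the first 11 bytes.
byte 0: (6a xor 8f) xor 61 = e5 xor 61 = 84
byte 1: (ce xor 6c) xor 74 = a2 xor 74 = d6
byte 2: (59 xor 9c) xor 74 = c5 xor 74 = b1
byte 3: (9d xor 95) xor 61 = 08 xor 61 = 69
byte 4: (88 xor 19) xor 63 = 91 xor 63 = f2
byte 5: (bc xor 82) xor 6b = 3e xor 6b = 55
byte 6: (fc xor 04) xor 20 = f8 xor 20 = d8
byte 7: (48 xor 4c) xor 61 = 04 xor 61 = 65
byte 8: (d7 xor 5d) xor 74 = 8a xor 74 = fe
byte 9: (de xor 38) xor 74 = e6 xor 74 = 92
byte 10: (26 xor da) xor 61 = fc xor 61 = 9d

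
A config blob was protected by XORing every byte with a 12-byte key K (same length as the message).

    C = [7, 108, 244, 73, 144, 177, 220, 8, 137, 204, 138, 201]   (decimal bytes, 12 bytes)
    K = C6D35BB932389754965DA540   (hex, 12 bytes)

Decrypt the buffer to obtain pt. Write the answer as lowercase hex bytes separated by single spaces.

07 ⊕ c6 = c1
6c ⊕ d3 = bf
f4 ⊕ 5b = af
49 ⊕ b9 = f0
90 ⊕ 32 = a2
b1 ⊕ 38 = 89
dc ⊕ 97 = 4b
08 ⊕ 54 = 5c
89 ⊕ 96 = 1f
cc ⊕ 5d = 91
8a ⊕ a5 = 2f
c9 ⊕ 40 = 89

c1 bf af f0 a2 89 4b 5c 1f 91 2f 89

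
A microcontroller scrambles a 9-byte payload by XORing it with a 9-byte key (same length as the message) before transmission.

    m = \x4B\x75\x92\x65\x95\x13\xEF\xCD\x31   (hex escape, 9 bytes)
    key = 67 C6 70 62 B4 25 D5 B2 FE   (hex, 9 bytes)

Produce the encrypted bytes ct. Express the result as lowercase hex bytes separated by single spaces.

XOR is its own inverse, so applying the key byte-wise gives the result directly.
4b xor 67 = 2c
75 xor c6 = b3
92 xor 70 = e2
65 xor 62 = 07
95 xor b4 = 21
13 xor 25 = 36
ef xor d5 = 3a
cd xor b2 = 7f
31 xor fe = cf

2c b3 e2 07 21 36 3a 7f cf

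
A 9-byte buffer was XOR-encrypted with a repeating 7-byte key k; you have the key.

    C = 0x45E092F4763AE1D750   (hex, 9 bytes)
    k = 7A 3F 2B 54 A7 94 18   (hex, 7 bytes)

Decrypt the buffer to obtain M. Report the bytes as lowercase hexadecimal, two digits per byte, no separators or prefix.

3fdfb9a0d1aef9ad6f

The 7-byte key repeats, so the effective keystream is 7a 3f 2b 54 a7 94 18 7a 3f.
byte 0: 45 ^ 7a = 3f
byte 1: e0 ^ 3f = df
byte 2: 92 ^ 2b = b9
byte 3: f4 ^ 54 = a0
byte 4: 76 ^ a7 = d1
byte 5: 3a ^ 94 = ae
byte 6: e1 ^ 18 = f9
byte 7: d7 ^ 7a = ad
byte 8: 50 ^ 3f = 6f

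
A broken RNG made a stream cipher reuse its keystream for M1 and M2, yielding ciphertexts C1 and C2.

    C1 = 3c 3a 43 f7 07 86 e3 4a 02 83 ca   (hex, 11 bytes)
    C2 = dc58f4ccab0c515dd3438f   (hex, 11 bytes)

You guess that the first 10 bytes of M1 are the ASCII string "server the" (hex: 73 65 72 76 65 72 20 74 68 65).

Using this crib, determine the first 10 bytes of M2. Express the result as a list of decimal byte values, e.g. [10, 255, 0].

[147, 7, 197, 77, 201, 248, 146, 99, 185, 165]

First, C1 ⊕ C2 = (M1 ⊕ K) ⊕ (M2 ⊕ K) = M1 ⊕ M2, so the key drops out. Then M2 = (M1 ⊕ M2) ⊕ M1 over the first 10 bytes.
byte 0: (3c ⊕ dc) ⊕ 73 = e0 ⊕ 73 = 93
byte 1: (3a ⊕ 58) ⊕ 65 = 62 ⊕ 65 = 07
byte 2: (43 ⊕ f4) ⊕ 72 = b7 ⊕ 72 = c5
byte 3: (f7 ⊕ cc) ⊕ 76 = 3b ⊕ 76 = 4d
byte 4: (07 ⊕ ab) ⊕ 65 = ac ⊕ 65 = c9
byte 5: (86 ⊕ 0c) ⊕ 72 = 8a ⊕ 72 = f8
byte 6: (e3 ⊕ 51) ⊕ 20 = b2 ⊕ 20 = 92
byte 7: (4a ⊕ 5d) ⊕ 74 = 17 ⊕ 74 = 63
byte 8: (02 ⊕ d3) ⊕ 68 = d1 ⊕ 68 = b9
byte 9: (83 ⊕ 43) ⊕ 65 = c0 ⊕ 65 = a5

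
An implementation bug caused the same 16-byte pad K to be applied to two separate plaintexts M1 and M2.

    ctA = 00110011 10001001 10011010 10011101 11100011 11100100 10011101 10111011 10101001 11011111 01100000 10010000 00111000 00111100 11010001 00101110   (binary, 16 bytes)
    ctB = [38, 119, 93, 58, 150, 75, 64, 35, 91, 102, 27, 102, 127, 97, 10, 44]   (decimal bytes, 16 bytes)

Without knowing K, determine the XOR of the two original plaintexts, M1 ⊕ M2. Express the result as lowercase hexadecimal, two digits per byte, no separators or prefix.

15fec7a775afdd98f2b97bf6475ddb02

ctA ⊕ ctB = (M1 ⊕ K) ⊕ (M2 ⊕ K) = M1 ⊕ M2 — the shared key cancels under XOR.
byte 0:  51 ⊕  38 =  21
byte 1: 137 ⊕ 119 = 254
byte 2: 154 ⊕  93 = 199
byte 3: 157 ⊕  58 = 167
byte 4: 227 ⊕ 150 = 117
byte 5: 228 ⊕  75 = 175
byte 6: 157 ⊕  64 = 221
byte 7: 187 ⊕  35 = 152
byte 8: 169 ⊕  91 = 242
byte 9: 223 ⊕ 102 = 185
byte 10:  96 ⊕  27 = 123
byte 11: 144 ⊕ 102 = 246
byte 12:  56 ⊕ 127 =  71
byte 13:  60 ⊕  97 =  93
byte 14: 209 ⊕  10 = 219
byte 15:  46 ⊕  44 =   2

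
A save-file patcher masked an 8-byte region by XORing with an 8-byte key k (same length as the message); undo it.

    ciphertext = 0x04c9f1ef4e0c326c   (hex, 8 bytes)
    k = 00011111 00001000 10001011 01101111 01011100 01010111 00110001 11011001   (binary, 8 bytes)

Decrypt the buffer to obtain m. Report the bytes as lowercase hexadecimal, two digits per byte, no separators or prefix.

byte 0: 04 ⊕ 1f = 1b
byte 1: c9 ⊕ 08 = c1
byte 2: f1 ⊕ 8b = 7a
byte 3: ef ⊕ 6f = 80
byte 4: 4e ⊕ 5c = 12
byte 5: 0c ⊕ 57 = 5b
byte 6: 32 ⊕ 31 = 03
byte 7: 6c ⊕ d9 = b5

1bc17a80125b03b5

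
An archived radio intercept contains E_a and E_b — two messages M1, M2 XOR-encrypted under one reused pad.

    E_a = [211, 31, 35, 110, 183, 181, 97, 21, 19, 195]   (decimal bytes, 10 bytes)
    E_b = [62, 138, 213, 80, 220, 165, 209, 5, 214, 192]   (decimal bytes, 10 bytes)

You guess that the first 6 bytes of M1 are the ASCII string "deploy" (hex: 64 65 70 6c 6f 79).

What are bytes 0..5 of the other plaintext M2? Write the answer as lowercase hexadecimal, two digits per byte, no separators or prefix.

First, E_a ⊕ E_b = (M1 ⊕ K) ⊕ (M2 ⊕ K) = M1 ⊕ M2, so the key drops out. Then M2 = (M1 ⊕ M2) ⊕ M1 over the first 6 bytes.
byte 0: (d3 ^ 3e) ^ 64 = ed ^ 64 = 89
byte 1: (1f ^ 8a) ^ 65 = 95 ^ 65 = f0
byte 2: (23 ^ d5) ^ 70 = f6 ^ 70 = 86
byte 3: (6e ^ 50) ^ 6c = 3e ^ 6c = 52
byte 4: (b7 ^ dc) ^ 6f = 6b ^ 6f = 04
byte 5: (b5 ^ a5) ^ 79 = 10 ^ 79 = 69

89f086520469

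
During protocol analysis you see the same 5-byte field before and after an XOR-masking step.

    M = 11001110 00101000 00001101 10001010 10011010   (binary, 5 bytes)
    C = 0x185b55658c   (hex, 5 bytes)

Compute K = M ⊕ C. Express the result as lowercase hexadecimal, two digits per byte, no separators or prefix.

Since C = M ⊕ K, XORing both sides with M gives K = M ⊕ C.
ce xor 18 = d6
28 xor 5b = 73
0d xor 55 = 58
8a xor 65 = ef
9a xor 8c = 16

d67358ef16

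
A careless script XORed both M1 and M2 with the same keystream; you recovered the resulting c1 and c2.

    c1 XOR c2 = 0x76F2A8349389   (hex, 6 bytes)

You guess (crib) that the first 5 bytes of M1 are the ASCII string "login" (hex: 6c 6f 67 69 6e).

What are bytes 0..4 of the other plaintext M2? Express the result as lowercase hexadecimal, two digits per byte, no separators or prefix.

1a9dcf5dfd

Since c1 ⊕ c2 = M1 ⊕ M2, XORing with the guessed M1 bytes yields the corresponding M2 bytes: M2 = (c1 ⊕ c2) ⊕ M1.
01110110 xor 01101100 = 00011010
11110010 xor 01101111 = 10011101
10101000 xor 01100111 = 11001111
00110100 xor 01101001 = 01011101
10010011 xor 01101110 = 11111101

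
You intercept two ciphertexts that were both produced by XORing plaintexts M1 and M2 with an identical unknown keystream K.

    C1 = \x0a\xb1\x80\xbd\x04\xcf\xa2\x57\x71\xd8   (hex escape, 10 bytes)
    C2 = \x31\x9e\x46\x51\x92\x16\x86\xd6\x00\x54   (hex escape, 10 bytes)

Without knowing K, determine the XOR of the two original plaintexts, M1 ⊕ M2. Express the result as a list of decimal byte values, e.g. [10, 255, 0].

[59, 47, 198, 236, 150, 217, 36, 129, 113, 140]

C1 ⊕ C2 = (M1 ⊕ K) ⊕ (M2 ⊕ K) = M1 ⊕ M2 — the shared key cancels under XOR.
byte 0: 0a xor 31 = 3b
byte 1: b1 xor 9e = 2f
byte 2: 80 xor 46 = c6
byte 3: bd xor 51 = ec
byte 4: 04 xor 92 = 96
byte 5: cf xor 16 = d9
byte 6: a2 xor 86 = 24
byte 7: 57 xor d6 = 81
byte 8: 71 xor 00 = 71
byte 9: d8 xor 54 = 8c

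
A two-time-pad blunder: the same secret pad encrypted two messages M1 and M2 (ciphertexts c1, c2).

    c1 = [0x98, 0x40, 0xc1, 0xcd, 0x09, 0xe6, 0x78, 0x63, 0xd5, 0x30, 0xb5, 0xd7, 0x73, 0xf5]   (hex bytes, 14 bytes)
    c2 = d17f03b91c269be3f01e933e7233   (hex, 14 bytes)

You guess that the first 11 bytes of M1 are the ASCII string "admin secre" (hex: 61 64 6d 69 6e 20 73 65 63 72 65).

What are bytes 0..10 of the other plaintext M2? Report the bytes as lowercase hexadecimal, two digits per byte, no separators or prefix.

First, c1 ⊕ c2 = (M1 ⊕ K) ⊕ (M2 ⊕ K) = M1 ⊕ M2, so the key drops out. Then M2 = (M1 ⊕ M2) ⊕ M1 over the first 11 bytes.
byte 0: (98 ⊕ d1) ⊕ 61 = 49 ⊕ 61 = 28
byte 1: (40 ⊕ 7f) ⊕ 64 = 3f ⊕ 64 = 5b
byte 2: (c1 ⊕ 03) ⊕ 6d = c2 ⊕ 6d = af
byte 3: (cd ⊕ b9) ⊕ 69 = 74 ⊕ 69 = 1d
byte 4: (09 ⊕ 1c) ⊕ 6e = 15 ⊕ 6e = 7b
byte 5: (e6 ⊕ 26) ⊕ 20 = c0 ⊕ 20 = e0
byte 6: (78 ⊕ 9b) ⊕ 73 = e3 ⊕ 73 = 90
byte 7: (63 ⊕ e3) ⊕ 65 = 80 ⊕ 65 = e5
byte 8: (d5 ⊕ f0) ⊕ 63 = 25 ⊕ 63 = 46
byte 9: (30 ⊕ 1e) ⊕ 72 = 2e ⊕ 72 = 5c
byte 10: (b5 ⊕ 93) ⊕ 65 = 26 ⊕ 65 = 43

285baf1d7be090e5465c43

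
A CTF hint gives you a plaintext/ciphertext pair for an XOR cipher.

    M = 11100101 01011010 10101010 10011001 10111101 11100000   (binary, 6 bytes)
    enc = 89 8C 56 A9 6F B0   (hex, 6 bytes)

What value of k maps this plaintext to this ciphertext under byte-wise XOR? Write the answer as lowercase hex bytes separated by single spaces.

6c d6 fc 30 d2 50

Since enc = M ⊕ k, XORing both sides with M gives k = M ⊕ enc.
e5 ^ 89 = 6c
5a ^ 8c = d6
aa ^ 56 = fc
99 ^ a9 = 30
bd ^ 6f = d2
e0 ^ b0 = 50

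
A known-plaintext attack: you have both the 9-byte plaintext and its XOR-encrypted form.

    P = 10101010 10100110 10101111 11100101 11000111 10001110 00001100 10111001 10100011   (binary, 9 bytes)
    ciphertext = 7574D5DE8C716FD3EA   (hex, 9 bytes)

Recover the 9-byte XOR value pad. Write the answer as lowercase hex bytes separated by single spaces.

Since ciphertext = P ⊕ pad, XORing both sides with P gives pad = P ⊕ ciphertext.
10101010 XOR 01110101 = 11011111
10100110 XOR 01110100 = 11010010
10101111 XOR 11010101 = 01111010
11100101 XOR 11011110 = 00111011
11000111 XOR 10001100 = 01001011
10001110 XOR 01110001 = 11111111
00001100 XOR 01101111 = 01100011
10111001 XOR 11010011 = 01101010
10100011 XOR 11101010 = 01001001

df d2 7a 3b 4b ff 63 6a 49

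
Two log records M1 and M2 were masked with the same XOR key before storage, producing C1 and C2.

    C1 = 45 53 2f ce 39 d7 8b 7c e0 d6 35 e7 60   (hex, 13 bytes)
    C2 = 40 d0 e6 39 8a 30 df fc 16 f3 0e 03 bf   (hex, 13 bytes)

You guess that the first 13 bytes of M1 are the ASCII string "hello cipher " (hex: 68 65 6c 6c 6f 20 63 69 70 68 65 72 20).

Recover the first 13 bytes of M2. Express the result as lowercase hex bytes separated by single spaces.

First, C1 ⊕ C2 = (M1 ⊕ K) ⊕ (M2 ⊕ K) = M1 ⊕ M2, so the key drops out. Then M2 = (M1 ⊕ M2) ⊕ M1 over the first 13 bytes.
byte 0: (45 ⊕ 40) ⊕ 68 = 05 ⊕ 68 = 6d
byte 1: (53 ⊕ d0) ⊕ 65 = 83 ⊕ 65 = e6
byte 2: (2f ⊕ e6) ⊕ 6c = c9 ⊕ 6c = a5
byte 3: (ce ⊕ 39) ⊕ 6c = f7 ⊕ 6c = 9b
byte 4: (39 ⊕ 8a) ⊕ 6f = b3 ⊕ 6f = dc
byte 5: (d7 ⊕ 30) ⊕ 20 = e7 ⊕ 20 = c7
byte 6: (8b ⊕ df) ⊕ 63 = 54 ⊕ 63 = 37
byte 7: (7c ⊕ fc) ⊕ 69 = 80 ⊕ 69 = e9
byte 8: (e0 ⊕ 16) ⊕ 70 = f6 ⊕ 70 = 86
byte 9: (d6 ⊕ f3) ⊕ 68 = 25 ⊕ 68 = 4d
byte 10: (35 ⊕ 0e) ⊕ 65 = 3b ⊕ 65 = 5e
byte 11: (e7 ⊕ 03) ⊕ 72 = e4 ⊕ 72 = 96
byte 12: (60 ⊕ bf) ⊕ 20 = df ⊕ 20 = ff

6d e6 a5 9b dc c7 37 e9 86 4d 5e 96 ff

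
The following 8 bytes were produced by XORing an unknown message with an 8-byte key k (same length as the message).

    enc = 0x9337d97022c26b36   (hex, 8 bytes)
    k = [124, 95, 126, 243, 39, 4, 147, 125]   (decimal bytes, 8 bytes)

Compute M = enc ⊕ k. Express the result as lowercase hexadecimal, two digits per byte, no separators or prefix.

93 xor 7c = ef
37 xor 5f = 68
d9 xor 7e = a7
70 xor f3 = 83
22 xor 27 = 05
c2 xor 04 = c6
6b xor 93 = f8
36 xor 7d = 4b

ef68a78305c6f84b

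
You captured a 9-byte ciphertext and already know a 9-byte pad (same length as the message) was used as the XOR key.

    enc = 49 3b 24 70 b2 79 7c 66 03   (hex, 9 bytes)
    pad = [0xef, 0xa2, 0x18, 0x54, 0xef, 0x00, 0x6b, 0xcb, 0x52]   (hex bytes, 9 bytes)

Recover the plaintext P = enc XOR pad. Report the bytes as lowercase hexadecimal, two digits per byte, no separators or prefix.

XOR is its own inverse, so applying the key byte-wise gives the result directly.
byte 0: 49 XOR ef = a6
byte 1: 3b XOR a2 = 99
byte 2: 24 XOR 18 = 3c
byte 3: 70 XOR 54 = 24
byte 4: b2 XOR ef = 5d
byte 5: 79 XOR 00 = 79
byte 6: 7c XOR 6b = 17
byte 7: 66 XOR cb = ad
byte 8: 03 XOR 52 = 51

a6993c245d7917ad51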